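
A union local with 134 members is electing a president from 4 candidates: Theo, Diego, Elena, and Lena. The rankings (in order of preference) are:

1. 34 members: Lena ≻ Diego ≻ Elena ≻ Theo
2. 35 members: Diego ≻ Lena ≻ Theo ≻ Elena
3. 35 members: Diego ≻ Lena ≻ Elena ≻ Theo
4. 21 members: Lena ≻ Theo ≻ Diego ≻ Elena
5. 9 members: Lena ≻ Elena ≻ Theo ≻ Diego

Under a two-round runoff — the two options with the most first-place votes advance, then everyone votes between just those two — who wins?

Diego

Round 1 first-place votes: Theo 0, Diego 70, Elena 0, Lena 64.
Diego and Lena advance.
Runoff: Diego is preferred to Lena by 70 voters; Lena by 64.
Diego wins the runoff.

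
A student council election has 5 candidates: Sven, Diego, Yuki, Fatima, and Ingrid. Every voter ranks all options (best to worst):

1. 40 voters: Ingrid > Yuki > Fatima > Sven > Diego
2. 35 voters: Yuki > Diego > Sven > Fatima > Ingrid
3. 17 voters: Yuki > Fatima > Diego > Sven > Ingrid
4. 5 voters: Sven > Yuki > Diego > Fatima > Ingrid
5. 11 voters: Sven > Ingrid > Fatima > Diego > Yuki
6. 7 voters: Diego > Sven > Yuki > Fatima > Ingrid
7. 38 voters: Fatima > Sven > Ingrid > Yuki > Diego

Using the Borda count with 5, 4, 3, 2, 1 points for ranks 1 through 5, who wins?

Sven: 40·2 + 35·3 + 17·2 + 5·5 + 11·5 + 7·4 + 38·4 = 479
Diego: 40·1 + 35·4 + 17·3 + 5·3 + 11·2 + 7·5 + 38·1 = 341
Yuki: 40·4 + 35·5 + 17·5 + 5·4 + 11·1 + 7·3 + 38·2 = 548
Fatima: 40·3 + 35·2 + 17·4 + 5·2 + 11·3 + 7·2 + 38·5 = 505
Ingrid: 40·5 + 35·1 + 17·1 + 5·1 + 11·4 + 7·1 + 38·3 = 422
Yuki has the highest Borda score (548).

Yuki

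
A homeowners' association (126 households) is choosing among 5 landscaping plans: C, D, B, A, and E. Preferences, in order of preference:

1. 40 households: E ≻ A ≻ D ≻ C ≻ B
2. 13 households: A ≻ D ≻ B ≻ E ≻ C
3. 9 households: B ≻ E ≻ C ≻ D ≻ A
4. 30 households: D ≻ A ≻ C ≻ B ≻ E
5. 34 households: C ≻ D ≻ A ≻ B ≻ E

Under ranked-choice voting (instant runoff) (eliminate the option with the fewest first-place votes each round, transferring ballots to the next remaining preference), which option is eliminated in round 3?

C

Round 1: C 34, D 30, B 9, A 13, E 40. Eliminate B.
Round 2: C 34, D 30, A 13, E 49. Eliminate A.
Round 3: C 34, D 43, E 49. Eliminate C.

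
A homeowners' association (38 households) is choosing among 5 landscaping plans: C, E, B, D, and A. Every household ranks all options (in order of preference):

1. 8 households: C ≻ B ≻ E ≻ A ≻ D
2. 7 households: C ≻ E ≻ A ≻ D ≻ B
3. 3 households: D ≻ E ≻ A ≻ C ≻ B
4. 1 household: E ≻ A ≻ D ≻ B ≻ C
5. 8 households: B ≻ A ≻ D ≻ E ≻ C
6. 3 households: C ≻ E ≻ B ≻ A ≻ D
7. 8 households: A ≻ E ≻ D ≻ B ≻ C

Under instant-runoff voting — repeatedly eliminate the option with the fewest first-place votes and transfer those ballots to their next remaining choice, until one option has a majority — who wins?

Round 1: C 18, E 1, B 8, D 3, A 8. Eliminate E.
Round 2: C 18, B 8, D 3, A 9. Eliminate D.
Round 3: C 18, B 8, A 12. Eliminate B.
Round 4: C 18, A 20. A has a majority.

A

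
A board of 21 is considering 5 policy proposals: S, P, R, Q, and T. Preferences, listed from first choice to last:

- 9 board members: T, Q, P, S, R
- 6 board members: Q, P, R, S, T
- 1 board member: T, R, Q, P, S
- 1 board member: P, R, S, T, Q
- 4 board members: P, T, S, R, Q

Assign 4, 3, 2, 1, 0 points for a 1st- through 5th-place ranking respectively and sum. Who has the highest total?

P

S: 9·1 + 6·1 + 1·0 + 1·2 + 4·2 = 25
P: 9·2 + 6·3 + 1·1 + 1·4 + 4·4 = 57
R: 9·0 + 6·2 + 1·3 + 1·3 + 4·1 = 22
Q: 9·3 + 6·4 + 1·2 + 1·0 + 4·0 = 53
T: 9·4 + 6·0 + 1·4 + 1·1 + 4·3 = 53
P has the highest Borda score (57).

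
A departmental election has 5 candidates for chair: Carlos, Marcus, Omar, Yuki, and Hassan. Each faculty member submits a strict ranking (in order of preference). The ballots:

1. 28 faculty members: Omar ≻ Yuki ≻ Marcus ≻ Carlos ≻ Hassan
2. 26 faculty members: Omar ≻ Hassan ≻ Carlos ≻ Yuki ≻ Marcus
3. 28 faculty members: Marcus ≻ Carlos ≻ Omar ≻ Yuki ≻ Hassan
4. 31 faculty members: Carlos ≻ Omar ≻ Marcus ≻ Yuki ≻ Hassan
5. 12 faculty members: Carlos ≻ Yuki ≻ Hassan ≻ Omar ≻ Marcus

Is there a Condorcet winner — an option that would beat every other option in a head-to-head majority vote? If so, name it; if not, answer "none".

Carlos

Carlos vs Marcus: 69–56 for Carlos.
Carlos vs Omar: 71–54 for Carlos.
Carlos vs Yuki: 97–28 for Carlos.
Carlos vs Hassan: 99–26 for Carlos.
Carlos beats every other option head-to-head.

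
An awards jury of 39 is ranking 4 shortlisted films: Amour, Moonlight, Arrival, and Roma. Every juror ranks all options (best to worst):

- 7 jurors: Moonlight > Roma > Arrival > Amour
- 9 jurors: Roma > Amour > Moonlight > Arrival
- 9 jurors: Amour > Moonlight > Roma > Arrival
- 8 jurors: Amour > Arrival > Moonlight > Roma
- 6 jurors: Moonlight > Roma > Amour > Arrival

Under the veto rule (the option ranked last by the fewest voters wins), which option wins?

Last-place votes: Amour 7, Moonlight 0, Arrival 24, Roma 8.
Moonlight is ranked last by the fewest voters, so Moonlight wins.

Moonlight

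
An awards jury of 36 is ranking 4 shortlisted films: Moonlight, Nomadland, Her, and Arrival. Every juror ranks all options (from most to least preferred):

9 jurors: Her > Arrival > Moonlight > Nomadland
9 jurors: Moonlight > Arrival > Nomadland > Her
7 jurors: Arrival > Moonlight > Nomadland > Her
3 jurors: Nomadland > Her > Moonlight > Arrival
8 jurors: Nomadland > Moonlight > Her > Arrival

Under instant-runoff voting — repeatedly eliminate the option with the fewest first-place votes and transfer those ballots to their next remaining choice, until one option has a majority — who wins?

Round 1: Moonlight 9, Nomadland 11, Her 9, Arrival 7. Eliminate Arrival.
Round 2: Moonlight 16, Nomadland 11, Her 9. Eliminate Her.
Round 3: Moonlight 25, Nomadland 11. Moonlight has a majority.

Moonlight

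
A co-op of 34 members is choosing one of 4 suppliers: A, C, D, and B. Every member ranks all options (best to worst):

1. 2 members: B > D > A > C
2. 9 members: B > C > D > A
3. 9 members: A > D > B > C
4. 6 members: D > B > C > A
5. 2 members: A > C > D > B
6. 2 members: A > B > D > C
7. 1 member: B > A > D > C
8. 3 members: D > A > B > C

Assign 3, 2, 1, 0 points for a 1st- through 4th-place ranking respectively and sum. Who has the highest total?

B

A: 2·1 + 9·0 + 9·3 + 6·0 + 2·3 + 2·3 + 1·2 + 3·2 = 49
C: 2·0 + 9·2 + 9·0 + 6·1 + 2·2 + 2·0 + 1·0 + 3·0 = 28
D: 2·2 + 9·1 + 9·2 + 6·3 + 2·1 + 2·1 + 1·1 + 3·3 = 63
B: 2·3 + 9·3 + 9·1 + 6·2 + 2·0 + 2·2 + 1·3 + 3·1 = 64
B has the highest Borda score (64).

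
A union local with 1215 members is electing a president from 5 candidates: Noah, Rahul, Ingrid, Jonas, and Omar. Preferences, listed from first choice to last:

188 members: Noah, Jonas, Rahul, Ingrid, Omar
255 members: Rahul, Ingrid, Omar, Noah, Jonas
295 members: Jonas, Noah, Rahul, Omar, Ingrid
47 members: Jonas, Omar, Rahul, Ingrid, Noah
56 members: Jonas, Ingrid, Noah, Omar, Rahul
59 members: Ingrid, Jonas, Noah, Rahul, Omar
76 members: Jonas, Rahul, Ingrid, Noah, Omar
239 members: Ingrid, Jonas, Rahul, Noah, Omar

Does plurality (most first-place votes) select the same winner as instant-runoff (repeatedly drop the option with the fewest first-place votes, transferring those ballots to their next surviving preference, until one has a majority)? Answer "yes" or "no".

yes

Plurality — first-place votes: Noah 188, Rahul 255, Ingrid 298, Jonas 474, Omar 0. Winner: Jonas.
Instant-runoff — R1 Noah 188, Rahul 255, Ingrid 298, Jonas 474, Omar 0 (Omar out); R2 Noah 188, Rahul 255, Ingrid 298, Jonas 474 (Noah out); R3 Rahul 255, Ingrid 298, Jonas 662 (Jonas winner). Winner: Jonas.
The two methods agree.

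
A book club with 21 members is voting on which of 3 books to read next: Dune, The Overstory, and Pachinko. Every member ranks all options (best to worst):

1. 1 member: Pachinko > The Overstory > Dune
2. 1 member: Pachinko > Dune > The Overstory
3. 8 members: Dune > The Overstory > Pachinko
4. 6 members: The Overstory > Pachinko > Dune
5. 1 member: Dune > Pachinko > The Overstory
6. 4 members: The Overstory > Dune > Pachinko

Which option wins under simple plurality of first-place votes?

The Overstory

First-place votes: Dune 9, The Overstory 10, Pachinko 2.
The Overstory has the most first-place votes.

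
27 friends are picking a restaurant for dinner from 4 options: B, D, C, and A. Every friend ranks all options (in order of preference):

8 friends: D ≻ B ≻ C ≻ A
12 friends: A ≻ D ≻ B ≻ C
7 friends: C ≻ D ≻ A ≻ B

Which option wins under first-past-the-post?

First-place votes: B 0, D 8, C 7, A 12.
A has the most first-place votes.

A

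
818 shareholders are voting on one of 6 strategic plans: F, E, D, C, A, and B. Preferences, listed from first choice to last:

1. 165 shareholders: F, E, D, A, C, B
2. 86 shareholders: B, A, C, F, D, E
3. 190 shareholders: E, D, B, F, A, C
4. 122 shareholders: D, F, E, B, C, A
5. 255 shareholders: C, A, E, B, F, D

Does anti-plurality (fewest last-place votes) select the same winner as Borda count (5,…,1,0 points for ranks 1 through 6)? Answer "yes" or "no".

Anti-plurality — last-place votes: F 0, E 86, D 255, C 190, A 122, B 165. Winner: F.
Borda — scores: F 2120, E 2741, D 1951, C 1820, A 1884, B 1754. Winner: E.
The two methods disagree.

no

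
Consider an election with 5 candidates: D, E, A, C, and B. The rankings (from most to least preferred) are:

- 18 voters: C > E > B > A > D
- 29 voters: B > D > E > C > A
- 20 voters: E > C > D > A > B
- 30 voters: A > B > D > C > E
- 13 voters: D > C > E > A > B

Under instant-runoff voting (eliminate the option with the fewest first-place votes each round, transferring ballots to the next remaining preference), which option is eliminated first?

D

Round 1: D 13, E 20, A 30, C 18, B 29. Eliminate D.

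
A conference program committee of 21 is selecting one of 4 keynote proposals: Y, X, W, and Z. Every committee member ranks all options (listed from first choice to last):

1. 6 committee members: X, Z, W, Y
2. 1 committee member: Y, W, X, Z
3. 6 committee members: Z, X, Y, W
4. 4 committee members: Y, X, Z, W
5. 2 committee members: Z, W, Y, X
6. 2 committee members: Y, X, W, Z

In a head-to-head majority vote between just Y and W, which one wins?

Voters preferring Y to W: 13; preferring W to Y: 8.
Y wins the head-to-head.

Y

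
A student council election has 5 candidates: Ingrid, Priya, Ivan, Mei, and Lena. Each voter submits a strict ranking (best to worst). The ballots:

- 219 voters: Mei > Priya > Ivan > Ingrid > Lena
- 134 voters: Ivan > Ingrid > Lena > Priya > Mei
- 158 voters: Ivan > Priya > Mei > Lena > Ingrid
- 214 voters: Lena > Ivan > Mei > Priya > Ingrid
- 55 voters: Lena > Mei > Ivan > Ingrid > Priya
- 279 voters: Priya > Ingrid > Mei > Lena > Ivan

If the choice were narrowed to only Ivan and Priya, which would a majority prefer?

Ivan

Voters preferring Ivan to Priya: 561; preferring Priya to Ivan: 498.
Ivan wins the head-to-head.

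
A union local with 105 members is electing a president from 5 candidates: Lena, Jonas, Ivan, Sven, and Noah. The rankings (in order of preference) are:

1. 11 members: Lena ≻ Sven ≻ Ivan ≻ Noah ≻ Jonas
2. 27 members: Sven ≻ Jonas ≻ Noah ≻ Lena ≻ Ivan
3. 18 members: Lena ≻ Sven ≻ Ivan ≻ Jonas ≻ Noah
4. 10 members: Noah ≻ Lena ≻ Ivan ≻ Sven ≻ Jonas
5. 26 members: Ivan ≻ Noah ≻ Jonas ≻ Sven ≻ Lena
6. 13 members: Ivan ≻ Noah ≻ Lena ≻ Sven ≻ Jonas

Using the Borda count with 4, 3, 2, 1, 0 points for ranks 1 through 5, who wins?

Lena: 11·4 + 27·1 + 18·4 + 10·3 + 26·0 + 13·2 = 199
Jonas: 11·0 + 27·3 + 18·1 + 10·0 + 26·2 + 13·0 = 151
Ivan: 11·2 + 27·0 + 18·2 + 10·2 + 26·4 + 13·4 = 234
Sven: 11·3 + 27·4 + 18·3 + 10·1 + 26·1 + 13·1 = 244
Noah: 11·1 + 27·2 + 18·0 + 10·4 + 26·3 + 13·3 = 222
Sven has the highest Borda score (244).

Sven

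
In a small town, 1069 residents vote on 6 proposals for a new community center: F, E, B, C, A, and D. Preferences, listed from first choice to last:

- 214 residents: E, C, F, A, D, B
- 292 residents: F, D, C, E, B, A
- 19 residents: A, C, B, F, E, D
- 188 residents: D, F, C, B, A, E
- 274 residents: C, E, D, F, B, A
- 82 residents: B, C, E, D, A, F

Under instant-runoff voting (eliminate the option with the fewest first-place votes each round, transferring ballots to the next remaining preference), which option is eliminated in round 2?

Round 1: F 292, E 214, B 82, C 274, A 19, D 188. Eliminate A.
Round 2: F 292, E 214, B 82, C 293, D 188. Eliminate B.

B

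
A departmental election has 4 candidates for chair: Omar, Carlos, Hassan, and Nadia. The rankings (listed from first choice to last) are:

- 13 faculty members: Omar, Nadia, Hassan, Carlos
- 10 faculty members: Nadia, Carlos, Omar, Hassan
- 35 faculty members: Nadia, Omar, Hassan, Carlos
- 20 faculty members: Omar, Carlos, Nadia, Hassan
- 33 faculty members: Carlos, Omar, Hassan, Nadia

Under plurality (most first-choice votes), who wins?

Nadia

First-place votes: Omar 33, Carlos 33, Hassan 0, Nadia 45.
Nadia has the most first-place votes.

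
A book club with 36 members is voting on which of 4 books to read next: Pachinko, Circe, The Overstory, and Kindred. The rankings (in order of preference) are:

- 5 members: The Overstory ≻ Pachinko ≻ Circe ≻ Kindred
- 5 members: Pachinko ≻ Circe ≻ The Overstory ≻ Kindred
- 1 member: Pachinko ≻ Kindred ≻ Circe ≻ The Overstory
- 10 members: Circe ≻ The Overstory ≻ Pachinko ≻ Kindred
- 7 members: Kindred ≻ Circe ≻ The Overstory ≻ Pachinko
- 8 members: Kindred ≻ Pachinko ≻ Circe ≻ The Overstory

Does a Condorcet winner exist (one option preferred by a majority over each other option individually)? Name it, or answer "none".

Checking pairwise contests:
The Overstory beats Pachinko 22–14.
Pachinko beats Circe 19–17.
Circe beats The Overstory 31–5.
Pachinko beats Kindred 21–15.
Every option loses at least one head-to-head, so there is no Condorcet winner.

none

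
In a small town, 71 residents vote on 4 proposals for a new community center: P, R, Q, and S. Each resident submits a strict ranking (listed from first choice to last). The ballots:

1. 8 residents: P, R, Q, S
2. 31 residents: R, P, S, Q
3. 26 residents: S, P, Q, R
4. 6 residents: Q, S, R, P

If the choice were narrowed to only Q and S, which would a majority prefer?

S

Voters preferring Q to S: 14; preferring S to Q: 57.
S wins the head-to-head.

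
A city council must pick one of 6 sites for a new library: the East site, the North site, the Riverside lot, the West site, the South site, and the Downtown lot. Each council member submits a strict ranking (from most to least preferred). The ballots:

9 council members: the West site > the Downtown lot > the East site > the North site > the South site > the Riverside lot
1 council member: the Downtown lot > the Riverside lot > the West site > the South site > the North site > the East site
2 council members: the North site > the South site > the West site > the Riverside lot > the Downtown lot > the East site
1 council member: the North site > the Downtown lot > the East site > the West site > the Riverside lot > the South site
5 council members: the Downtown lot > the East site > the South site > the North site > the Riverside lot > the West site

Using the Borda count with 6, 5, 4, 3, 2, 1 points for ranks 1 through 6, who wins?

the Downtown lot

the East site: 9·4 + 1·1 + 2·1 + 1·4 + 5·5 = 68
the North site: 9·3 + 1·2 + 2·6 + 1·6 + 5·3 = 62
the Riverside lot: 9·1 + 1·5 + 2·3 + 1·2 + 5·2 = 32
the West site: 9·6 + 1·4 + 2·4 + 1·3 + 5·1 = 74
the South site: 9·2 + 1·3 + 2·5 + 1·1 + 5·4 = 52
the Downtown lot: 9·5 + 1·6 + 2·2 + 1·5 + 5·6 = 90
the Downtown lot has the highest Borda score (90).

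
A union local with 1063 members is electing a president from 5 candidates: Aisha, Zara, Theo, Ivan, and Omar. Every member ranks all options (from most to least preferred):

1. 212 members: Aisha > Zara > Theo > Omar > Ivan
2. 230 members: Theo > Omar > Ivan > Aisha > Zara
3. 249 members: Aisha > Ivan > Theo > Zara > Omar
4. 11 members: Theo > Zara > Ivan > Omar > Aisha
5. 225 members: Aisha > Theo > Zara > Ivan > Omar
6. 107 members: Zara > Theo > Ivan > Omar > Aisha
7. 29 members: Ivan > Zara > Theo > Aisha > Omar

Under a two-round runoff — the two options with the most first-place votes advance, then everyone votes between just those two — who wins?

Aisha

Round 1 first-place votes: Aisha 686, Zara 107, Theo 241, Ivan 29, Omar 0.
Aisha and Theo advance.
Runoff: Aisha is preferred to Theo by 686 voters; Theo by 377.
Aisha wins the runoff.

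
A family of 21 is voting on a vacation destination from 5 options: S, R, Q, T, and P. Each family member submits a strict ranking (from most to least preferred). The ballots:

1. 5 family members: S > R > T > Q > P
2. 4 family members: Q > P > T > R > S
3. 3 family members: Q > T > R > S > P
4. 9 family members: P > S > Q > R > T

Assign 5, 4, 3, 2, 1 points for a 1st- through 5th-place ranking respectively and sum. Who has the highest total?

Q

S: 5·5 + 4·1 + 3·2 + 9·4 = 71
R: 5·4 + 4·2 + 3·3 + 9·2 = 55
Q: 5·2 + 4·5 + 3·5 + 9·3 = 72
T: 5·3 + 4·3 + 3·4 + 9·1 = 48
P: 5·1 + 4·4 + 3·1 + 9·5 = 69
Q has the highest Borda score (72).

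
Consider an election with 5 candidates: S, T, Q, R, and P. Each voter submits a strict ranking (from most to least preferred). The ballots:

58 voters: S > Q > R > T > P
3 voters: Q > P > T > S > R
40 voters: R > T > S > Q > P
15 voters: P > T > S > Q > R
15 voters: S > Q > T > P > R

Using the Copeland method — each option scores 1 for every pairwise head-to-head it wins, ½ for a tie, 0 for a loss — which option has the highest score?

S

S: beats T, Q, R, and P → score 4.
T: beats P; loses to S, Q, and R → score 1.
Q: beats T, R, and P; loses to S → score 3.
R: beats T and P; loses to S and Q → score 2.
P: loses to S, T, Q, and R → score 0.
S has the best pairwise record.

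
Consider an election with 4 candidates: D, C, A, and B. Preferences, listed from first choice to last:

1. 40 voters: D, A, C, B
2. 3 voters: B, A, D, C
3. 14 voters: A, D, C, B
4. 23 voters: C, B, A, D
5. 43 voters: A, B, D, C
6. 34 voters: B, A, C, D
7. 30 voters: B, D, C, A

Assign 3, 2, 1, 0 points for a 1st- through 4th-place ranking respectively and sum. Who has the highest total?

A

D: 40·3 + 3·1 + 14·2 + 23·0 + 43·1 + 34·0 + 30·2 = 254
C: 40·1 + 3·0 + 14·1 + 23·3 + 43·0 + 34·1 + 30·1 = 187
A: 40·2 + 3·2 + 14·3 + 23·1 + 43·3 + 34·2 + 30·0 = 348
B: 40·0 + 3·3 + 14·0 + 23·2 + 43·2 + 34·3 + 30·3 = 333
A has the highest Borda score (348).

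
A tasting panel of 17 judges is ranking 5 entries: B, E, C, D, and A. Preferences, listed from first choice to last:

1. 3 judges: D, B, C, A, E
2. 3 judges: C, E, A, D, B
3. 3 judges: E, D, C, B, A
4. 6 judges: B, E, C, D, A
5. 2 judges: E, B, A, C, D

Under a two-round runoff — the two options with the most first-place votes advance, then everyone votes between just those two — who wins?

B

Round 1 first-place votes: B 6, E 5, C 3, D 3, A 0.
B and E advance.
Runoff: B is preferred to E by 9 voters; E by 8.
B wins the runoff.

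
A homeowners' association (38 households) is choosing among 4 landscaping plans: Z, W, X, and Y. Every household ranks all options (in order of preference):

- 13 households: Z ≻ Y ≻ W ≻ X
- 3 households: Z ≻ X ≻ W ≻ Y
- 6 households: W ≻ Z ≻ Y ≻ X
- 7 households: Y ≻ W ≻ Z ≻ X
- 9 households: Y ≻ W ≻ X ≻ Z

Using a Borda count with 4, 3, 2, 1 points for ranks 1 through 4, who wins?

Z: 13·4 + 3·4 + 6·3 + 7·2 + 9·1 = 105
W: 13·2 + 3·2 + 6·4 + 7·3 + 9·3 = 104
X: 13·1 + 3·3 + 6·1 + 7·1 + 9·2 = 53
Y: 13·3 + 3·1 + 6·2 + 7·4 + 9·4 = 118
Y has the highest Borda score (118).

Y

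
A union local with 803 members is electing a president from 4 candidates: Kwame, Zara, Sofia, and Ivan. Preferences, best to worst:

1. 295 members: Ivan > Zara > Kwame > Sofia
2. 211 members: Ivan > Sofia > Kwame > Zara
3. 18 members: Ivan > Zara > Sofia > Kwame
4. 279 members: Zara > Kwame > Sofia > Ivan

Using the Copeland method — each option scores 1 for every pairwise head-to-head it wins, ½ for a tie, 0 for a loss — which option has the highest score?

Kwame: beats Sofia; loses to Zara and Ivan → score 1.
Zara: beats Kwame and Sofia; loses to Ivan → score 2.
Sofia: loses to Kwame, Zara, and Ivan → score 0.
Ivan: beats Kwame, Zara, and Sofia → score 3.
Ivan has the best pairwise record.

Ivan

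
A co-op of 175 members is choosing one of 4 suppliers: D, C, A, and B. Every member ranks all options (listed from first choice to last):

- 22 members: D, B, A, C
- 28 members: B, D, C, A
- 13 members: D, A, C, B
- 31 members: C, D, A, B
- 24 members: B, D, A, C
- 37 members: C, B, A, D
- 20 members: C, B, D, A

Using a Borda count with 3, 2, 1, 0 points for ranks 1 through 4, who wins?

B

D: 22·3 + 28·2 + 13·3 + 31·2 + 24·2 + 37·0 + 20·1 = 291
C: 22·0 + 28·1 + 13·1 + 31·3 + 24·0 + 37·3 + 20·3 = 305
A: 22·1 + 28·0 + 13·2 + 31·1 + 24·1 + 37·1 + 20·0 = 140
B: 22·2 + 28·3 + 13·0 + 31·0 + 24·3 + 37·2 + 20·2 = 314
B has the highest Borda score (314).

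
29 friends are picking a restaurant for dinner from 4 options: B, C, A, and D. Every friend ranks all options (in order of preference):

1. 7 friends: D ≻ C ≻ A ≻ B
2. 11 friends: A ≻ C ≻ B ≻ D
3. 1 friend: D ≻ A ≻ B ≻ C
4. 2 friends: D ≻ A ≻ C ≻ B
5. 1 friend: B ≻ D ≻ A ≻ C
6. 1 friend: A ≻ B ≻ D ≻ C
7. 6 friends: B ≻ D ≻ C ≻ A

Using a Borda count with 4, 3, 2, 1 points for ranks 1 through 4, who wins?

A

B: 7·1 + 11·2 + 1·2 + 2·1 + 1·4 + 1·3 + 6·4 = 64
C: 7·3 + 11·3 + 1·1 + 2·2 + 1·1 + 1·1 + 6·2 = 73
A: 7·2 + 11·4 + 1·3 + 2·3 + 1·2 + 1·4 + 6·1 = 79
D: 7·4 + 11·1 + 1·4 + 2·4 + 1·3 + 1·2 + 6·3 = 74
A has the highest Borda score (79).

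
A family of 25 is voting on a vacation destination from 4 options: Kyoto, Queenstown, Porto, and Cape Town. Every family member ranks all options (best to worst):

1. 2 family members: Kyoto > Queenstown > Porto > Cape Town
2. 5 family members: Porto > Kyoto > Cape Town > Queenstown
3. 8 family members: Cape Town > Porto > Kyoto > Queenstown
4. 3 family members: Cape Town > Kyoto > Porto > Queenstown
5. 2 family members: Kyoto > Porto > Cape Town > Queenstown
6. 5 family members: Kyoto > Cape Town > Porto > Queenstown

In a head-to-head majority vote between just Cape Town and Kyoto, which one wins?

Kyoto

Voters preferring Cape Town to Kyoto: 11; preferring Kyoto to Cape Town: 14.
Kyoto wins the head-to-head.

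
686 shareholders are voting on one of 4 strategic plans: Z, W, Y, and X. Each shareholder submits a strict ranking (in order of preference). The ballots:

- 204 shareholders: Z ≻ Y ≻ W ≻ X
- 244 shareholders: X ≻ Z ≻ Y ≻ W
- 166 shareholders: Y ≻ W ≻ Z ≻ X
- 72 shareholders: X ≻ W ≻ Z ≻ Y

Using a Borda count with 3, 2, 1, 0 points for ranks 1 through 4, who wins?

Z

Z: 204·3 + 244·2 + 166·1 + 72·1 = 1338
W: 204·1 + 244·0 + 166·2 + 72·2 = 680
Y: 204·2 + 244·1 + 166·3 + 72·0 = 1150
X: 204·0 + 244·3 + 166·0 + 72·3 = 948
Z has the highest Borda score (1338).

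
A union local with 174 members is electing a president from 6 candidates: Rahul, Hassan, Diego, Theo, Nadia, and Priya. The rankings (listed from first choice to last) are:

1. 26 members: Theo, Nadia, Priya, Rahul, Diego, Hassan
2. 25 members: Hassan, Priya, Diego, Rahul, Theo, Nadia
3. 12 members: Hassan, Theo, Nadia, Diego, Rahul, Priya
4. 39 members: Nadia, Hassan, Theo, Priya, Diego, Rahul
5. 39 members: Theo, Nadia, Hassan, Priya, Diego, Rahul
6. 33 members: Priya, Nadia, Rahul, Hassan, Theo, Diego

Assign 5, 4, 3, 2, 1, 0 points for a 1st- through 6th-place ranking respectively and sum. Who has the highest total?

Rahul: 26·2 + 25·2 + 12·1 + 39·0 + 39·0 + 33·3 = 213
Hassan: 26·0 + 25·5 + 12·5 + 39·4 + 39·3 + 33·2 = 524
Diego: 26·1 + 25·3 + 12·2 + 39·1 + 39·1 + 33·0 = 203
Theo: 26·5 + 25·1 + 12·4 + 39·3 + 39·5 + 33·1 = 548
Nadia: 26·4 + 25·0 + 12·3 + 39·5 + 39·4 + 33·4 = 623
Priya: 26·3 + 25·4 + 12·0 + 39·2 + 39·2 + 33·5 = 499
Nadia has the highest Borda score (623).

Nadia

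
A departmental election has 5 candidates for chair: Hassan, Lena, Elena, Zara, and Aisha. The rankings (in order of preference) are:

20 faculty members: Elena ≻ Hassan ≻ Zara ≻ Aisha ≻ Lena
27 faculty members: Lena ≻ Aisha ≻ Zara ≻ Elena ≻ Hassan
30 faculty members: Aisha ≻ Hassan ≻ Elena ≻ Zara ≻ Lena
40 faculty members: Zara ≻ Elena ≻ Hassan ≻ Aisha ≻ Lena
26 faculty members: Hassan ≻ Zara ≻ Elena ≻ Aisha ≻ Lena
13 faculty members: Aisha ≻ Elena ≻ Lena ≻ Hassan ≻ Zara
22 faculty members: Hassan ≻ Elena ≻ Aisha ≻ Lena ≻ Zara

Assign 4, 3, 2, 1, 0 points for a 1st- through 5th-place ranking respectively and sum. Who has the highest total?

Elena

Hassan: 20·3 + 27·0 + 30·3 + 40·2 + 26·4 + 13·1 + 22·4 = 435
Lena: 20·0 + 27·4 + 30·0 + 40·0 + 26·0 + 13·2 + 22·1 = 156
Elena: 20·4 + 27·1 + 30·2 + 40·3 + 26·2 + 13·3 + 22·3 = 444
Zara: 20·2 + 27·2 + 30·1 + 40·4 + 26·3 + 13·0 + 22·0 = 362
Aisha: 20·1 + 27·3 + 30·4 + 40·1 + 26·1 + 13·4 + 22·2 = 383
Elena has the highest Borda score (444).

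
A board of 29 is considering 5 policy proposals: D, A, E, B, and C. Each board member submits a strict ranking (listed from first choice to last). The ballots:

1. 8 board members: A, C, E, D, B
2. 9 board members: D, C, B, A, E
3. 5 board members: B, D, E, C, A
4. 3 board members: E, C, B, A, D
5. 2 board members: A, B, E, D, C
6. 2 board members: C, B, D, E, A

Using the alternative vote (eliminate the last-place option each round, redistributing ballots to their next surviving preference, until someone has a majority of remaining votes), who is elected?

B

Round 1: D 9, A 10, E 3, B 5, C 2. Eliminate C.
Round 2: D 9, A 10, E 3, B 7. Eliminate E.
Round 3: D 9, A 10, B 10. Eliminate D.
Round 4: A 10, B 19. B has a majority.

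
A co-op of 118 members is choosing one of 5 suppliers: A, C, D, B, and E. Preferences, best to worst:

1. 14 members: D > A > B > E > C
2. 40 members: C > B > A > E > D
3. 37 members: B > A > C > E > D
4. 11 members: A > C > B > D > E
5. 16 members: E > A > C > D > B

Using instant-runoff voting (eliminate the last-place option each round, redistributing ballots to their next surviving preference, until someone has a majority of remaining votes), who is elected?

C

Round 1: A 11, C 40, D 14, B 37, E 16. Eliminate A.
Round 2: C 51, D 14, B 37, E 16. Eliminate D.
Round 3: C 51, B 51, E 16. Eliminate E.
Round 4: C 67, B 51. C has a majority.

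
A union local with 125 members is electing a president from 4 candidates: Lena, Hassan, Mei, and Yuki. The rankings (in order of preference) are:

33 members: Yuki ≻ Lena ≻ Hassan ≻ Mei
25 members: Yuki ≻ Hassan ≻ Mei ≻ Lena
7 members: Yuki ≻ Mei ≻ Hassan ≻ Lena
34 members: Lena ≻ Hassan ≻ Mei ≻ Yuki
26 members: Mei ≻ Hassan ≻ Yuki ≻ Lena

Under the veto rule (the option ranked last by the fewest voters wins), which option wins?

Hassan

Last-place votes: Lena 58, Hassan 0, Mei 33, Yuki 34.
Hassan is ranked last by the fewest voters, so Hassan wins.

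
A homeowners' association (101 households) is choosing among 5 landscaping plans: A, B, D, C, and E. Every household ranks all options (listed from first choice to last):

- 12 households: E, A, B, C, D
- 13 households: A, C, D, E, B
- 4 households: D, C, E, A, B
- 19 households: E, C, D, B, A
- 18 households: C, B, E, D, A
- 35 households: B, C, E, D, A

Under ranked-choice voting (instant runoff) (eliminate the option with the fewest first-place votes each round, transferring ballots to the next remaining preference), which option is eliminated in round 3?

Round 1: A 13, B 35, D 4, C 18, E 31. Eliminate D.
Round 2: A 13, B 35, C 22, E 31. Eliminate A.
Round 3: B 35, C 35, E 31. Eliminate E.

E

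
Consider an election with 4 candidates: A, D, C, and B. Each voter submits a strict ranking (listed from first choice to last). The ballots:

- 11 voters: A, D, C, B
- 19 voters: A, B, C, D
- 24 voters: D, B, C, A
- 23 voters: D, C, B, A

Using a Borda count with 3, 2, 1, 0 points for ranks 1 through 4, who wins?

A: 11·3 + 19·3 + 24·0 + 23·0 = 90
D: 11·2 + 19·0 + 24·3 + 23·3 = 163
C: 11·1 + 19·1 + 24·1 + 23·2 = 100
B: 11·0 + 19·2 + 24·2 + 23·1 = 109
D has the highest Borda score (163).

D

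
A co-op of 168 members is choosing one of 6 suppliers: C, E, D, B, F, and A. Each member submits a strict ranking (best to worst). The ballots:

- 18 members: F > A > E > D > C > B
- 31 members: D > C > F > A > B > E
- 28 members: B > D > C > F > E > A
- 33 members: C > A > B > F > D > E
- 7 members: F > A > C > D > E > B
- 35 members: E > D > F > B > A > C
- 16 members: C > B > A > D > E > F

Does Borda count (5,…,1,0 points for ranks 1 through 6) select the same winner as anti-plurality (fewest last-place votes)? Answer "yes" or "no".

Borda — scores: C 492, E 280, D 522, B 404, F 445, A 377. Winner: D.
Anti-plurality — last-place votes: C 35, E 64, D 0, B 25, F 16, A 28. Winner: D.
The two methods agree.

yes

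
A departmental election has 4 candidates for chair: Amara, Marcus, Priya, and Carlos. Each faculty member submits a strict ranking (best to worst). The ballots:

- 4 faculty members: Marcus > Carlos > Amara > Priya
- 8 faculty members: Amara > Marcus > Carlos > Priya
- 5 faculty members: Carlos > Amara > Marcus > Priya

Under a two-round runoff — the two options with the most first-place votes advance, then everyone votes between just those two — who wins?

Round 1 first-place votes: Amara 8, Marcus 4, Priya 0, Carlos 5.
Amara and Carlos advance.
Runoff: Amara is preferred to Carlos by 8 voters; Carlos by 9.
Carlos wins the runoff.

Carlos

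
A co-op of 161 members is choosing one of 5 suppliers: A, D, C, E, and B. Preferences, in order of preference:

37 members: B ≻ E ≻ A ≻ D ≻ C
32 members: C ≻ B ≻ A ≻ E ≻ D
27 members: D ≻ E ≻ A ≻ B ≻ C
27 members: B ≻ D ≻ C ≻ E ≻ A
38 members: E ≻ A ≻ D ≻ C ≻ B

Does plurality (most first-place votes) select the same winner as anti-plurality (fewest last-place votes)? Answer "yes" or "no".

no

Plurality — first-place votes: A 0, D 27, C 32, E 38, B 64. Winner: B.
Anti-plurality — last-place votes: A 27, D 32, C 64, E 0, B 38. Winner: E.
The two methods disagree.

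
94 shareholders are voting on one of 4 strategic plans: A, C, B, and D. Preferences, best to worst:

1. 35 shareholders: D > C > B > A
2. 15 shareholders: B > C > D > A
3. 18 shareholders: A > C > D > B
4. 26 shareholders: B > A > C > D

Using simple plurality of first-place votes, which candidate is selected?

B

First-place votes: A 18, C 0, B 41, D 35.
B has the most first-place votes.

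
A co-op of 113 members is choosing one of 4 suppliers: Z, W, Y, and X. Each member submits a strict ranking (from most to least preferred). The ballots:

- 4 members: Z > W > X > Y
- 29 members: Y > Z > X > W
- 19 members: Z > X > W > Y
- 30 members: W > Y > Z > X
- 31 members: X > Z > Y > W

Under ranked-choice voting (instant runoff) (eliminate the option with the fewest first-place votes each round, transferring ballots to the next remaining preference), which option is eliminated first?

Z

Round 1: Z 23, W 30, Y 29, X 31. Eliminate Z.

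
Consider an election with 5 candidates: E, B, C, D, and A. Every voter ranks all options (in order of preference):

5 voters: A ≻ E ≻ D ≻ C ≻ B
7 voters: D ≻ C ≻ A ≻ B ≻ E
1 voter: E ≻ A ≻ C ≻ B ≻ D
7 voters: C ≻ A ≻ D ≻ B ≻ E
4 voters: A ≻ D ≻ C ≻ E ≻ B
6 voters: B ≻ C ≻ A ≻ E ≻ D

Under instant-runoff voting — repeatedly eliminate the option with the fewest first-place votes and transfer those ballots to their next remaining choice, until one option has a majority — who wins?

Round 1: E 1, B 6, C 7, D 7, A 9. Eliminate E.
Round 2: B 6, C 7, D 7, A 10. Eliminate B.
Round 3: C 13, D 7, A 10. Eliminate D.
Round 4: C 20, A 10. C has a majority.

C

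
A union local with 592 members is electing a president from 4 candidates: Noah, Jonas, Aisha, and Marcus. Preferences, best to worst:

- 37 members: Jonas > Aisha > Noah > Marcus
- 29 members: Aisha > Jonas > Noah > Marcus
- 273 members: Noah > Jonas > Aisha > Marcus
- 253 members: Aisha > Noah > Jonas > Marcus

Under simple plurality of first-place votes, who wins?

First-place votes: Noah 273, Jonas 37, Aisha 282, Marcus 0.
Aisha has the most first-place votes.

Aisha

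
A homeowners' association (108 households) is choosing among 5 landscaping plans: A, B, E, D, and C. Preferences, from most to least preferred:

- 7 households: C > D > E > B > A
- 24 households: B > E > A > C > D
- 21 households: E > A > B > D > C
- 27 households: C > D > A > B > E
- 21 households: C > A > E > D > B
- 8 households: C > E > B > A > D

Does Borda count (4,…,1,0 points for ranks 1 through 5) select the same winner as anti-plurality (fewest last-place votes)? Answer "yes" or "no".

Borda — scores: A 236, B 188, E 236, D 144, C 276. Winner: C.
Anti-plurality — last-place votes: A 7, B 21, E 27, D 32, C 21. Winner: A.
The two methods disagree.

no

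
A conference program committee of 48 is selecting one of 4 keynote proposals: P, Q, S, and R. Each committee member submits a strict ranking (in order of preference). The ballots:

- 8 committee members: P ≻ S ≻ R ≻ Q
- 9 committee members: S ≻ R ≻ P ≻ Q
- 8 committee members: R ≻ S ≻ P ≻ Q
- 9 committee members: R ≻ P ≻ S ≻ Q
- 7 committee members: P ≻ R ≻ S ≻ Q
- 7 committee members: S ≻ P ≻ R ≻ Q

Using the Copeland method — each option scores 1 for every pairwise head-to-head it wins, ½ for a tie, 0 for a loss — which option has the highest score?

P: beats Q; ties S; loses to R → score 1.5.
Q: loses to P, S, and R → score 0.
S: beats Q; ties P and R → score 2.
R: beats P and Q; ties S → score 2.5.
R has the best pairwise record.

R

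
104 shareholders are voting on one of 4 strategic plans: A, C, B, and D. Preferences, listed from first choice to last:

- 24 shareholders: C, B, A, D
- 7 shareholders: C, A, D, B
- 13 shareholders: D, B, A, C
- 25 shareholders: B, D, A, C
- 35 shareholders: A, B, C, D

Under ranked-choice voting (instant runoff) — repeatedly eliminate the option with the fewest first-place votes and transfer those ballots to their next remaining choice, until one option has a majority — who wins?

B

Round 1: A 35, C 31, B 25, D 13. Eliminate D.
Round 2: A 35, C 31, B 38. Eliminate C.
Round 3: A 42, B 62. B has a majority.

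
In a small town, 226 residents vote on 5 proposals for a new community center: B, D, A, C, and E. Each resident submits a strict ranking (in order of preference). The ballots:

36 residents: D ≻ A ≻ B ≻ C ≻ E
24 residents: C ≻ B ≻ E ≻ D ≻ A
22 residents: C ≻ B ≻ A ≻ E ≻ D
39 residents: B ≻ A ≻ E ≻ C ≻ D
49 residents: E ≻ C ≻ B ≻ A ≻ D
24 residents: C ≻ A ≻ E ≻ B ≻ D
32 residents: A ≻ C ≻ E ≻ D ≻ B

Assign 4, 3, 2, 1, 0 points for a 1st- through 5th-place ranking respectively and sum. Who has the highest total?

C

B: 36·2 + 24·3 + 22·3 + 39·4 + 49·2 + 24·1 + 32·0 = 488
D: 36·4 + 24·1 + 22·0 + 39·0 + 49·0 + 24·0 + 32·1 = 200
A: 36·3 + 24·0 + 22·2 + 39·3 + 49·1 + 24·3 + 32·4 = 518
C: 36·1 + 24·4 + 22·4 + 39·1 + 49·3 + 24·4 + 32·3 = 598
E: 36·0 + 24·2 + 22·1 + 39·2 + 49·4 + 24·2 + 32·2 = 456
C has the highest Borda score (598).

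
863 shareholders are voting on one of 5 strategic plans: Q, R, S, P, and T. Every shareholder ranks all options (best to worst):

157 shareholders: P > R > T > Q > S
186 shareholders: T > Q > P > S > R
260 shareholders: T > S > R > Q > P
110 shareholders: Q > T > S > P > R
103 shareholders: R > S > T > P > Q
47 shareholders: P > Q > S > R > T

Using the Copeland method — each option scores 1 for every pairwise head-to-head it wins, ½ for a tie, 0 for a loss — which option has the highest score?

Q: beats S and P; loses to R and T → score 2.
R: beats Q; loses to S, P, and T → score 1.
S: beats R and P; loses to Q and T → score 2.
P: beats R; loses to Q, S, and T → score 1.
T: beats Q, R, S, and P → score 4.
T has the best pairwise record.

T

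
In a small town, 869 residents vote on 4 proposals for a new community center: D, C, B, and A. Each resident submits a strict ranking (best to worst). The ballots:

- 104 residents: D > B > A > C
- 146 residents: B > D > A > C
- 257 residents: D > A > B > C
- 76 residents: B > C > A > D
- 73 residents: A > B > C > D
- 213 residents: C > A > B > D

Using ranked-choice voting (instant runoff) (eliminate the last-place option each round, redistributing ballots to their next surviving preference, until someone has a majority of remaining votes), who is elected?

B

Round 1: D 361, C 213, B 222, A 73. Eliminate A.
Round 2: D 361, C 213, B 295. Eliminate C.
Round 3: D 361, B 508. B has a majority.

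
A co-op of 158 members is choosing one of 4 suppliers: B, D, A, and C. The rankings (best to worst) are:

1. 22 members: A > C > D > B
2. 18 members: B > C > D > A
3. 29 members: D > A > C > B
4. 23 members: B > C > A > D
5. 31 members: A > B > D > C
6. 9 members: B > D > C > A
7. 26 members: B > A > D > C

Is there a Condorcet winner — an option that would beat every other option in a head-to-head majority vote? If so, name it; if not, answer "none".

A vs B: 82–76 for A.
A vs D: 102–56 for A.
A vs C: 108–50 for A.
A beats every other option head-to-head.

A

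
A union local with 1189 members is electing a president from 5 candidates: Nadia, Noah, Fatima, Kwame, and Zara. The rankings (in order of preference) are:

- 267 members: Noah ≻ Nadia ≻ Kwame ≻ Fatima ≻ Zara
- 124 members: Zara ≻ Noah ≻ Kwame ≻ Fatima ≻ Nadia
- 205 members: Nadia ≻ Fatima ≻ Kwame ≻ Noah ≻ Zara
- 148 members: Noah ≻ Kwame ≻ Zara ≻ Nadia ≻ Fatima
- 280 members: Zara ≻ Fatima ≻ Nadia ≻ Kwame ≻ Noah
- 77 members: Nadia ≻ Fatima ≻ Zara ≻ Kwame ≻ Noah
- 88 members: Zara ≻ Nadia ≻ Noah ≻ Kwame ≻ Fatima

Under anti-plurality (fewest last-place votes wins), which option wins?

Last-place votes: Nadia 124, Noah 357, Fatima 236, Kwame 0, Zara 472.
Kwame is ranked last by the fewest voters, so Kwame wins.

Kwame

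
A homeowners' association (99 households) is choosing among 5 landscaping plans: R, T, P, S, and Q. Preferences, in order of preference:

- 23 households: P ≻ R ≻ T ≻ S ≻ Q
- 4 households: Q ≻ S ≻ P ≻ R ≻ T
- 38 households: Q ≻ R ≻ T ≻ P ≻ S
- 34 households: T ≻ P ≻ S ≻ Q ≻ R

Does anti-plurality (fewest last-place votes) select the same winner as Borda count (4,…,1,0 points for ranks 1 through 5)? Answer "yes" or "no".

Anti-plurality — last-place votes: R 34, T 4, P 0, S 38, Q 23. Winner: P.
Borda — scores: R 187, T 258, P 240, S 103, Q 202. Winner: T.
The two methods disagree.

no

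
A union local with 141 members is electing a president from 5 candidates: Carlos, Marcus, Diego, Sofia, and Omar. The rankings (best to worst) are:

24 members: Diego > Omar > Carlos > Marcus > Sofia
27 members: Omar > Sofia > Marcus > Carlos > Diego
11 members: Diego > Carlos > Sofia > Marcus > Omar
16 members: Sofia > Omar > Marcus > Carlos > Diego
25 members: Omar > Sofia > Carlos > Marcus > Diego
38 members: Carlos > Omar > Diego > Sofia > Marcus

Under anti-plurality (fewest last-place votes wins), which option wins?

Carlos

Last-place votes: Carlos 0, Marcus 38, Diego 68, Sofia 24, Omar 11.
Carlos is ranked last by the fewest voters, so Carlos wins.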